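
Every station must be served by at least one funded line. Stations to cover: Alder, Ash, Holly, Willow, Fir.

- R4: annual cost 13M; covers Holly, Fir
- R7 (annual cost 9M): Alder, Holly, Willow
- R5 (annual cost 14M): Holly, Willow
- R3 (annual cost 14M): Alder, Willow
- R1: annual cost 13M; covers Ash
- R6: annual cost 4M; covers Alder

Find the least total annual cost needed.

35

Choose R4, R7, and R1: together they cover Alder, Ash, Holly, Willow, Fir — every station.
Total annual cost: 13 + 9 + 13 = 35.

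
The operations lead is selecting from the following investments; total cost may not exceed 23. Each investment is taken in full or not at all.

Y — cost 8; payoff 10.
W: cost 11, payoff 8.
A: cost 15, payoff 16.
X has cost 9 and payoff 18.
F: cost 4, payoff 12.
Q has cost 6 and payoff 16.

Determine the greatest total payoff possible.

46

Allowing fractional choices, the relaxed optimum would be about 51.0, but investments are indivisible.
Y + X + Q: cost 8 + 9 + 6 = 23 ≤ 23, payoff 10 + 18 + 16 = 44.
X + F + Q: cost 9 + 4 + 6 = 19 ≤ 23, payoff 18 + 12 + 16 = 46.
Best is X, F, and Q with total payoff 46.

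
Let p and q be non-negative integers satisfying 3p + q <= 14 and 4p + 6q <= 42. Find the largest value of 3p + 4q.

29

(p,q)=(3,5): 3·3+1·5=14≤14, 4·3+6·5=42≤42, objective 29.
(p,q)=(2,5): 3·2+1·5=11≤14, 4·2+6·5=38≤42, objective 26.
Maximum is 29 at (p,q)=(3,5).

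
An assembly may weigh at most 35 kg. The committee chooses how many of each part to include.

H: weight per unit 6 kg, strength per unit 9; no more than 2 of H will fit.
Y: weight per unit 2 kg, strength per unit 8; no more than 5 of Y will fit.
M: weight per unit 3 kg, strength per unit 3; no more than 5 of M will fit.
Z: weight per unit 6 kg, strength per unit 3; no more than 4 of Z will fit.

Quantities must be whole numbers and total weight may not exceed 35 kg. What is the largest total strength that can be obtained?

70

This is a bounded integer knapsack.
2×H, 5×Y, and 4×M: weight 34 ≤ 35, strength 2·9 + 5·8 + 4·3 = 70.
2×H, 5×Y, 2×M, and 1×Z: weight 34 ≤ 35, strength 2·9 + 5·8 + 2·3 + 1·3 = 67.
Best is 70.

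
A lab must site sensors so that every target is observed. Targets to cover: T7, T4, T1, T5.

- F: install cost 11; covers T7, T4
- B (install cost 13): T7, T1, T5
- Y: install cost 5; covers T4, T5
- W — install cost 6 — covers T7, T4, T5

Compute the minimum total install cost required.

The greedy cost-per-new-target heuristic would pick W and B for 19, but a cheaper cover exists.
Choose B and Y: together they cover T7, T4, T1, T5 — every target.
Total install cost: 13 + 5 = 18.
No cover costs less than 18.

18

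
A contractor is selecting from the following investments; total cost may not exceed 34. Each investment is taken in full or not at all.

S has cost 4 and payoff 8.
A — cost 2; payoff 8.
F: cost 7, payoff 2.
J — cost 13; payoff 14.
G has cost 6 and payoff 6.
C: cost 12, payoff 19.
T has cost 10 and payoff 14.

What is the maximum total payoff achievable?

55

S + A + G + C + T: cost 4 + 2 + 6 + 12 + 10 = 34 ≤ 34, payoff 8 + 8 + 6 + 19 + 14 = 55.
S + A + J + C: cost 4 + 2 + 13 + 12 = 31 ≤ 34, payoff 8 + 8 + 14 + 19 = 49.
S + A + C + T: cost 4 + 2 + 12 + 10 = 28 ≤ 34, payoff 8 + 8 + 19 + 14 = 49.
Best is S, A, G, C, and T with total payoff 55.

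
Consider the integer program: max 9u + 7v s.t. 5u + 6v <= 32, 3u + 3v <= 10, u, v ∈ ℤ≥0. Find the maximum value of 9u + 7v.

The continuous relaxation peaks at (3.33, 0) with value 30.00; rounding to a feasible lattice point costs some objective.
(u,v)=(3,0): 5·3+6·0=15≤32, 3·3+3·0=9≤10, objective 27.
(u,v)=(2,1): 5·2+6·1=16≤32, 3·2+3·1=9≤10, objective 25.
Maximum is 27 at (u,v)=(3,0).

27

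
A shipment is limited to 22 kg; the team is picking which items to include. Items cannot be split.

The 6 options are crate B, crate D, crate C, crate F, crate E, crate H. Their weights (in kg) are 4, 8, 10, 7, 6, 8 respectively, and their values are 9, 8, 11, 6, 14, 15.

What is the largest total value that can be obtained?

This is an integer program with binary decision variables.
Take crate B, crate E, and crate H: weight 4 + 6 + 8 = 18 ≤ 22, value 9 + 14 + 15 = 38.
No other feasible combination does better.

38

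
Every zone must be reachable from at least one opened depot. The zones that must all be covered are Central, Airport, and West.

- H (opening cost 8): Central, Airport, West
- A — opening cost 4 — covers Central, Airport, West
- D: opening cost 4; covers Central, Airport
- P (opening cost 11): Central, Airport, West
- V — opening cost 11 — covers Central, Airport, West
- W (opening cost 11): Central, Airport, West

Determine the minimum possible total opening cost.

4

This is an integer covering problem.
A alone covers Central, Airport, West — every zone.
Total opening cost: 4.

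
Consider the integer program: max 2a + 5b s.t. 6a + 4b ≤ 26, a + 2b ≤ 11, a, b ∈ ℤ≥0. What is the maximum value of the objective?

(a,b)=(1,5): 6·1+4·5=26≤26, 1·1+2·5=11≤11, objective 27.
(a,b)=(0,5): 6·0+4·5=20≤26, 1·0+2·5=10≤11, objective 25.
(a,b)=(1,4): 6·1+4·4=22≤26, 1·1+2·4=9≤11, objective 22.
Maximum is 27 at (a,b)=(1,5).

27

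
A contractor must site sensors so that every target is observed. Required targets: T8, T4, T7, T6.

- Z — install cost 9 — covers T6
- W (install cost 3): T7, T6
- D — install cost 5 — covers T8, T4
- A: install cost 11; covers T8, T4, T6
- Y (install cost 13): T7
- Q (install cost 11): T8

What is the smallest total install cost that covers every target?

8

Choose W and D: together they cover T8, T4, T7, T6 — every target.
Total install cost: 3 + 5 = 8.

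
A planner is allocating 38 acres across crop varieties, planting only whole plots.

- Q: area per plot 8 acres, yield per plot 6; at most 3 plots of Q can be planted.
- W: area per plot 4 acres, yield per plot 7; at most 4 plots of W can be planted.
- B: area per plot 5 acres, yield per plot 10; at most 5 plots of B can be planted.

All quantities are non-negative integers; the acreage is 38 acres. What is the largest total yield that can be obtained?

Take 3×W and 5×B: area 37 ≤ 38, yield 3·7 + 5·10 = 71.
B has the best ratio (10/5) and is taken to its limit of 5; remaining capacity is filled optimally with the others.

71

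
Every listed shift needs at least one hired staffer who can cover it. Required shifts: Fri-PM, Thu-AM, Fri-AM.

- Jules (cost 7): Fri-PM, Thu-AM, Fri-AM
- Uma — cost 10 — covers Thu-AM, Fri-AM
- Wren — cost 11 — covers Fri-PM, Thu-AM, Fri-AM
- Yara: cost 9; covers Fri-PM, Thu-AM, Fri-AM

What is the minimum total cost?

7

Jules alone covers Fri-PM, Thu-AM, Fri-AM — every shift.
Total cost: 7.
No cover costs less than 7.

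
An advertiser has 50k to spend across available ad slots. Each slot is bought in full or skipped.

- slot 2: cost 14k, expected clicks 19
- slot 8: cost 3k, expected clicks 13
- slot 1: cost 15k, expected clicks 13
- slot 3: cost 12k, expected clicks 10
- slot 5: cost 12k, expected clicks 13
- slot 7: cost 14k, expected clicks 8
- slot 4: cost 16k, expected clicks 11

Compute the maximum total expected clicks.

58

This is an integer program with binary decision variables.
Allowing fractional choices, the relaxed optimum would be about 63.0, but ad slots are indivisible.
slot 2 + slot 8 + slot 1 + slot 5: cost 14 + 3 + 15 + 12 = 44 ≤ 50, expected clicks 19 + 13 + 13 + 13 = 58.
slot 2 + slot 8 + slot 5 + slot 4: cost 14 + 3 + 12 + 16 = 45 ≤ 50, expected clicks 19 + 13 + 13 + 11 = 56.
Best is slot 2, slot 8, slot 1, and slot 5 with total expected clicks 58.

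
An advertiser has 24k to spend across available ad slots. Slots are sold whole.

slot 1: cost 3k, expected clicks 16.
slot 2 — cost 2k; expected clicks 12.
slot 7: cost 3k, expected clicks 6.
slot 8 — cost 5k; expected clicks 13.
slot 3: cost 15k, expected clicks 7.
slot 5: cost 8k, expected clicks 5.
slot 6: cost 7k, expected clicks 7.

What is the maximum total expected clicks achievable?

54

slot 1 + slot 2 + slot 8 + slot 6: cost 3 + 2 + 5 + 7 = 17 ≤ 24, expected clicks 16 + 12 + 13 + 7 = 48.
slot 1 + slot 2 + slot 7 + slot 8 + slot 6: cost 3 + 2 + 3 + 5 + 7 = 20 ≤ 24, expected clicks 16 + 12 + 6 + 13 + 7 = 54.
slot 1 + slot 2 + slot 7 + slot 8 + slot 5: cost 3 + 2 + 3 + 5 + 8 = 21 ≤ 24, expected clicks 16 + 12 + 6 + 13 + 5 = 52.
Best is slot 1, slot 2, slot 7, slot 8, and slot 6 with total expected clicks 54.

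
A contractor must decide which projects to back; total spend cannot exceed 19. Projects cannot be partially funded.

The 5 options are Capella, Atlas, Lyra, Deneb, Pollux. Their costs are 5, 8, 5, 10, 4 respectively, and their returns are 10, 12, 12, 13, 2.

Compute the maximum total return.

34

Treat it as a binary knapsack problem.
Allowing fractional choices, the relaxed optimum would be about 35.3, but projects are indivisible.
Lyra + Deneb + Pollux: cost 5 + 10 + 4 = 19 ≤ 19, return 12 + 13 + 2 = 27.
Atlas + Lyra + Pollux: cost 8 + 5 + 4 = 17 ≤ 19, return 12 + 12 + 2 = 26.
Capella + Atlas + Lyra: cost 5 + 8 + 5 = 18 ≤ 19, return 10 + 12 + 12 = 34.
Best is Capella, Atlas, and Lyra with total return 34.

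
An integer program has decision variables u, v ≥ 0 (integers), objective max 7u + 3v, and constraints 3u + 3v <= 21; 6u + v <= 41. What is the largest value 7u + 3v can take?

(u,v)=(6,1) is feasible, giving 45.
(u,v)=(6,0) is feasible, giving 42.
(u,v)=(5,2) is feasible, giving 41.
No feasible integer point exceeds 45.

45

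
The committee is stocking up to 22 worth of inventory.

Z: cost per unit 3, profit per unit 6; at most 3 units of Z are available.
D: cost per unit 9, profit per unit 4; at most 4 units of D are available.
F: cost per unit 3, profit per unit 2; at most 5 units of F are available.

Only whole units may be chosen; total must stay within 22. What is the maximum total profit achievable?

26

This is a bounded integer knapsack.
3×Z and 3×F: cost 18 ≤ 22, profit 3·6 + 3·2 = 24.
3×Z and 4×F: cost 21 ≤ 22, profit 3·6 + 4·2 = 26.
Best is 26.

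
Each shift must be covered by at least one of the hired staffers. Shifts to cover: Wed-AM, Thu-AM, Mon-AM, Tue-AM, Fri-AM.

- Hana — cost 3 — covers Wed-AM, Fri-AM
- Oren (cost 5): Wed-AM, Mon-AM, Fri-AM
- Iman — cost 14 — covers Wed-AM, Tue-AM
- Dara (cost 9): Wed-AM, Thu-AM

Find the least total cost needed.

28

This is an integer covering problem.
The greedy cost-per-new-shift heuristic would pick Hana, Oren, Dara, and Iman for 31, but a cheaper cover exists.
Choose Oren, Iman, and Dara: together they cover Wed-AM, Thu-AM, Mon-AM, Tue-AM, Fri-AM — every shift.
Total cost: 5 + 14 + 9 = 28.
No cover costs less than 28.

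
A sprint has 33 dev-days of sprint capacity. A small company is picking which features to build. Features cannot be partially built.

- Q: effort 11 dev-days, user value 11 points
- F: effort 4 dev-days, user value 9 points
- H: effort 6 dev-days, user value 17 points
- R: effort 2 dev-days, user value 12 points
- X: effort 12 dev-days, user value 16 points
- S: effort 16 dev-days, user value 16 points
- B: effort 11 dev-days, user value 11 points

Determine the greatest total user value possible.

H + R + X + B: effort 6 + 2 + 12 + 11 = 31 ≤ 33, user value 17 + 12 + 16 + 11 = 56.
Q + H + R + X: effort 11 + 6 + 2 + 12 = 31 ≤ 33, user value 11 + 17 + 12 + 16 = 56.
The maximum user value is 56; one optimal choice is Q, H, R, and X.

56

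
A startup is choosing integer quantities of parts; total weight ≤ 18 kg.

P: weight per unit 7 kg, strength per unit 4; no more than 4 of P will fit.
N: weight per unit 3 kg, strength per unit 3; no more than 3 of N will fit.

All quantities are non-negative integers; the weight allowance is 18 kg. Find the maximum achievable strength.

Take 1×P and 3×N: weight 16 ≤ 18, strength 1·4 + 3·3 = 13.
N has the best ratio (3/3) and is taken to its limit of 3; remaining capacity is filled optimally with the others.

13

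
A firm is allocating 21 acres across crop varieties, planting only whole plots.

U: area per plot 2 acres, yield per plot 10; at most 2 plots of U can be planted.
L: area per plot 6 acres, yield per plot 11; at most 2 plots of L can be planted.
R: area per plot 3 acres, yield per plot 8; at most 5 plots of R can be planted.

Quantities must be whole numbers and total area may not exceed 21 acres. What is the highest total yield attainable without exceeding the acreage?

This is a bounded integer knapsack.
U has the best ratio (10/2); taking only U gives at most 2×10 = 20 (stopped by the supply cap of 2).
Mixing does better — 2×U and 5×R: area 19 ≤ 21, yield 2·10 + 5·8 = 60.

60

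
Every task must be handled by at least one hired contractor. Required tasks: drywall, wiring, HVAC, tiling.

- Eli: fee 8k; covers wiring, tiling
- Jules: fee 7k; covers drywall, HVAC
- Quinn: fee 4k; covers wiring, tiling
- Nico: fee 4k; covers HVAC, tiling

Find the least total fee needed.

Choose Jules and Quinn: together they cover drywall, wiring, HVAC, tiling — every task.
Total fee: 7 + 4 = 11.
No cover costs less than 11.

11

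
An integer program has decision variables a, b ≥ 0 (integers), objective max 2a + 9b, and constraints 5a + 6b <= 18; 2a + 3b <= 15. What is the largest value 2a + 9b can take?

(a,b)=(0,3): 5·0+6·3=18≤18, 2·0+3·3=9≤15, objective 27.
(a,b)=(1,2): 5·1+6·2=17≤18, 2·1+3·2=8≤15, objective 20.
The best lattice point is (0,3), giving 27.

27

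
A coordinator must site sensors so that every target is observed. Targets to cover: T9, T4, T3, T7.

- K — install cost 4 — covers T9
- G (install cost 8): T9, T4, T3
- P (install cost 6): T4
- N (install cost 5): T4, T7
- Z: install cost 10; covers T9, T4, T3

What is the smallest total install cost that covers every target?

The greedy cost-per-new-target heuristic would pick N, K, and G for 17, but a cheaper cover exists.
Choose G and N: together they cover T9, T4, T3, T7 — every target.
Total install cost: 8 + 5 = 13.
No cover costs less than 13.

13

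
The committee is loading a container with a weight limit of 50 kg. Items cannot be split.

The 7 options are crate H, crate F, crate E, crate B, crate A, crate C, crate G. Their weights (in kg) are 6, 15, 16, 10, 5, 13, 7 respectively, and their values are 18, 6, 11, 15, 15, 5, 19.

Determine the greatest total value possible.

78

crate H + crate B + crate A + crate C + crate G: weight 6 + 10 + 5 + 13 + 7 = 41 ≤ 50, value 18 + 15 + 15 + 5 + 19 = 72.
crate H + crate E + crate B + crate A + crate G: weight 6 + 16 + 10 + 5 + 7 = 44 ≤ 50, value 18 + 11 + 15 + 15 + 19 = 78.
crate H + crate F + crate B + crate A + crate G: weight 6 + 15 + 10 + 5 + 7 = 43 ≤ 50, value 18 + 6 + 15 + 15 + 19 = 73.
Best is crate H, crate E, crate B, crate A, and crate G with total value 78.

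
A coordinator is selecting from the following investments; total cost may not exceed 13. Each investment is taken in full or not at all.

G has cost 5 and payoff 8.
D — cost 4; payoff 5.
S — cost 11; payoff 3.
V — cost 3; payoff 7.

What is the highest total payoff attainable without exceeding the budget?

20

Allowing fractional choices, the relaxed optimum would be about 20.3, but investments are indivisible.
G + D: cost 5 + 4 = 9 ≤ 13, payoff 8 + 5 = 13.
G + D + V: cost 5 + 4 + 3 = 12 ≤ 13, payoff 8 + 5 + 7 = 20.
G + V: cost 5 + 3 = 8 ≤ 13, payoff 8 + 7 = 15.
Best is G, D, and V with total payoff 20.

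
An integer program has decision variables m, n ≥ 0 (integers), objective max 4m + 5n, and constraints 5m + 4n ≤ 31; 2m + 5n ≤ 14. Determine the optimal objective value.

The continuous relaxation peaks at (5.82, 0.471) with value 25.65; rounding to a feasible lattice point costs some objective.
(m,n)=(6,0): 5·6+4·0=30≤31, 2·6+5·0=12≤14, objective 24.
(m,n)=(4,1): 5·4+4·1=24≤31, 2·4+5·1=13≤14, objective 21.
(m,n)=(5,0): 5·5+4·0=25≤31, 2·5+5·0=10≤14, objective 20.
No feasible integer point exceeds 24.

24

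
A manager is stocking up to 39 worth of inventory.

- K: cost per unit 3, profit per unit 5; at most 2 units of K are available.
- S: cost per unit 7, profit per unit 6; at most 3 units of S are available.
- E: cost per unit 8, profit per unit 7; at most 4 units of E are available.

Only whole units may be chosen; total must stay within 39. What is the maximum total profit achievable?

Take 2×K and 4×E: cost 38 ≤ 39, profit 2·5 + 4·7 = 38.
K has the best ratio (5/3) and is taken to its limit of 2; remaining capacity is filled optimally with the others.

38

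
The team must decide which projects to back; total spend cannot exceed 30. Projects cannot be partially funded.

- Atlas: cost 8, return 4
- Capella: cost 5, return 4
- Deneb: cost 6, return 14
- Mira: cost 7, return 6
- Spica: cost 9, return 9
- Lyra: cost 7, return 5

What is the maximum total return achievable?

This is an integer program with binary decision variables.
Allowing fractional choices, the relaxed optimum would be about 35.1, but projects are indivisible.
Deneb + Mira + Spica + Lyra: cost 6 + 7 + 9 + 7 = 29 ≤ 30, return 14 + 6 + 9 + 5 = 34.
Atlas + Deneb + Mira + Spica: cost 8 + 6 + 7 + 9 = 30 ≤ 30, return 4 + 14 + 6 + 9 = 33.
Capella + Deneb + Mira + Spica: cost 5 + 6 + 7 + 9 = 27 ≤ 30, return 4 + 14 + 6 + 9 = 33.
Best is Deneb, Mira, Spica, and Lyra with total return 34.

34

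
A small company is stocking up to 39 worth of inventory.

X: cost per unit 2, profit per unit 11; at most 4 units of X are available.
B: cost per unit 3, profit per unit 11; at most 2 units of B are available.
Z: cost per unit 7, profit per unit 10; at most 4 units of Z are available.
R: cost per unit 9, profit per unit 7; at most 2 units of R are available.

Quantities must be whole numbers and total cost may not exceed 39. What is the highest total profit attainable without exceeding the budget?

96

4×X, 2×B, and 3×Z: cost 35 ≤ 39, profit 4·11 + 2·11 + 3·10 = 96.
4×X, 1×B, and 4×Z: cost 39 ≤ 39, profit 4·11 + 1·11 + 4·10 = 95.
Best is 96.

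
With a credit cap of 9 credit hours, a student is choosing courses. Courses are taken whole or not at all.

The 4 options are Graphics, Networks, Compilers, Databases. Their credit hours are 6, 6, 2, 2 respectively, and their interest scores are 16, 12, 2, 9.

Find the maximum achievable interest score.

25

This is an integer program with binary decision variables.
Networks + Databases: credit hours 6 + 2 = 8 ≤ 9, interest score 12 + 9 = 21.
Graphics + Compilers: credit hours 6 + 2 = 8 ≤ 9, interest score 16 + 2 = 18.
Graphics + Databases: credit hours 6 + 2 = 8 ≤ 9, interest score 16 + 9 = 25.
Best is Graphics and Databases with total interest score 25.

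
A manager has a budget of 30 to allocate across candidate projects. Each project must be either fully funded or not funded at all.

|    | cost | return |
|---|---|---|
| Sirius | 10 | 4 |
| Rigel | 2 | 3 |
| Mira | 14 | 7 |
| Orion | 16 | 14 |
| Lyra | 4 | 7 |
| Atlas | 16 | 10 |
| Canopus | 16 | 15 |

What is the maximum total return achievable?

26

Take Sirius, Lyra, and Canopus: cost 10 + 4 + 16 = 30 ≤ 30, return 4 + 7 + 15 = 26.
No other feasible combination does better.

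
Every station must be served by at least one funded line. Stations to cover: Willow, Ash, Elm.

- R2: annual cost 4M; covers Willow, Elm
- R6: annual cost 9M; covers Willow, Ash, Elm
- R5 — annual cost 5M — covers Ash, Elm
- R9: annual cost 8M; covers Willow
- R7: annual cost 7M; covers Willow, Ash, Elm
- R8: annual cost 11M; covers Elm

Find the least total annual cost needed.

7

The greedy cost-per-new-station heuristic would pick R2 and R5 for 9, but a cheaper cover exists.
R7 alone covers Willow, Ash, Elm — every station.
Total annual cost: 7.
No cover costs less than 7.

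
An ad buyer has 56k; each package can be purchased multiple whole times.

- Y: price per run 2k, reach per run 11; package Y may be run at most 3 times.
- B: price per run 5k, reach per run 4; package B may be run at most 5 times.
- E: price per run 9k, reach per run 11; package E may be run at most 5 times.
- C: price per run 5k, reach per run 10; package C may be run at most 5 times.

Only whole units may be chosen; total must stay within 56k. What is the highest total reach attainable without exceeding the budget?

Take 3×Y, 1×B, 2×E, and 5×C: price 54 ≤ 56, reach 3·11 + 1·4 + 2·11 + 5·10 = 109.
Y has the best ratio (11/2) and is taken to its limit of 3; remaining capacity is filled optimally with the others.

109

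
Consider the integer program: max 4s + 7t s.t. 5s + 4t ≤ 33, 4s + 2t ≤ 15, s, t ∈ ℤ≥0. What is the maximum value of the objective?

Relaxing integrality, the LP optimum is 52.50 at (s,t) = (0, 7.5), which is not an integer point.
(s,t)=(0,7) is feasible, giving 49.
(s,t)=(0,6) is feasible, giving 42.
Maximum is 49 at (s,t)=(0,7).

49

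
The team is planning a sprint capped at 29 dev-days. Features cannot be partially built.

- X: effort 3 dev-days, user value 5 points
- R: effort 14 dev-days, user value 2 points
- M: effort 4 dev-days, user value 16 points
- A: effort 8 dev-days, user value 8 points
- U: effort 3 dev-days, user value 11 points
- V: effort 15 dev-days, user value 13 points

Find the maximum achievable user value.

45

Allowing fractional choices, the relaxed optimum would be about 49.5, but features are indivisible.
X + M + A + U: effort 3 + 4 + 8 + 3 = 18 ≤ 29, user value 5 + 16 + 8 + 11 = 40.
X + M + U + V: effort 3 + 4 + 3 + 15 = 25 ≤ 29, user value 5 + 16 + 11 + 13 = 45.
Best is X, M, U, and V with total user value 45.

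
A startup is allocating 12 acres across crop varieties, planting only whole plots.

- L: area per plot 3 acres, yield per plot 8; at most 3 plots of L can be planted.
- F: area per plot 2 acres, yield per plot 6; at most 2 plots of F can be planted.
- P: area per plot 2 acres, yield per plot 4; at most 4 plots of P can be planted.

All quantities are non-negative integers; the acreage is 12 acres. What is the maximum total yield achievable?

This is a bounded integer knapsack.
F has the best ratio (6/2); taking only F gives at most 2×6 = 12 (stopped by the supply cap of 2).
Mixing does better — 2×L, 2×F, and 1×P: area 12 ≤ 12, yield 2·8 + 2·6 + 1·4 = 32.

32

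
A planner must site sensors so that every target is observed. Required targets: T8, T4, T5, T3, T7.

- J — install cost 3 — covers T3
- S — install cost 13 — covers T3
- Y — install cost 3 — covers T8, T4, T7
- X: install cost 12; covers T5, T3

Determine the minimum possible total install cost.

15

The greedy cost-per-new-target heuristic would pick Y, J, and X for 18, but a cheaper cover exists.
Choose Y and X: together they cover T8, T4, T5, T3, T7 — every target.
Total install cost: 3 + 12 = 15.
No cover costs less than 15.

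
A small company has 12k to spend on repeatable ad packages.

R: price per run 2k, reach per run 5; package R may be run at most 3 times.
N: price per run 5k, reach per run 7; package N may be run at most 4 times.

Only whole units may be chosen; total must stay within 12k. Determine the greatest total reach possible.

22

This is a bounded integer knapsack.
R has the best ratio (5/2); taking only R gives at most 3×5 = 15 (stopped by the supply cap of 3).
Mixing does better — 3×R and 1×N: price 11 ≤ 12, reach 3·5 + 1·7 = 22.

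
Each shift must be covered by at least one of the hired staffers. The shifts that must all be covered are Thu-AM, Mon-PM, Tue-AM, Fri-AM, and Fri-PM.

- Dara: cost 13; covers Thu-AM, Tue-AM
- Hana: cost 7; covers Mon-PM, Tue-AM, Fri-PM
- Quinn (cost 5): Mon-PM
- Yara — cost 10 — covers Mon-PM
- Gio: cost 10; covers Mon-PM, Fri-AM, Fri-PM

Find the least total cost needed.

23

Choose Dara and Gio: together they cover Thu-AM, Mon-PM, Tue-AM, Fri-AM, Fri-PM — every shift.
Total cost: 13 + 10 = 23.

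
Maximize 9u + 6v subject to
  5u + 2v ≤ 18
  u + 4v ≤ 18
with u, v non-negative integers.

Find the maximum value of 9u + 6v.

(u,v)=(2,4): 5·2+2·4=18≤18, 1·2+4·4=18≤18, objective 42.
(u,v)=(2,3): 5·2+2·3=16≤18, 1·2+4·3=14≤18, objective 36.
(u,v)=(1,4): 5·1+2·4=13≤18, 1·1+4·4=17≤18, objective 33.
Maximum is 42 at (u,v)=(2,4).

42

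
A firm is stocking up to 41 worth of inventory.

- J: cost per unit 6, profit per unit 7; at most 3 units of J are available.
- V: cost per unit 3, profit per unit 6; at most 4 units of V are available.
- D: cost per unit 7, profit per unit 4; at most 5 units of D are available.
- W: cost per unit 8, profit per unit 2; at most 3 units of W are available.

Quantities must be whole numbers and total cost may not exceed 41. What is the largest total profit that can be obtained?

49

V has the best ratio (6/3); taking only V gives at most 4×6 = 24 (stopped by the supply cap of 4).
Mixing does better — 3×J, 4×V, and 1×D: cost 37 ≤ 41, profit 3·7 + 4·6 + 1·4 = 49.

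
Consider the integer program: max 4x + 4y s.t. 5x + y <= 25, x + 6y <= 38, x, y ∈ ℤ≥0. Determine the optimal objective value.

(x,y)=(4,5) is feasible, giving 36.
(x,y)=(4,4) is feasible, giving 32.
(x,y)=(2,6) is feasible, giving 32.
The best lattice point is (4,5), giving 36.

36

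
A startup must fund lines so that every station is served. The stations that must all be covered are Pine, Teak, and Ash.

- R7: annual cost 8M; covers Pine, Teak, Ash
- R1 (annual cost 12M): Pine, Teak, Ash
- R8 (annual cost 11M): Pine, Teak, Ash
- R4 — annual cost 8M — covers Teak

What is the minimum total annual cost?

R7 alone covers Pine, Teak, Ash — every station.
Total annual cost: 8.
No cover costs less than 8.

8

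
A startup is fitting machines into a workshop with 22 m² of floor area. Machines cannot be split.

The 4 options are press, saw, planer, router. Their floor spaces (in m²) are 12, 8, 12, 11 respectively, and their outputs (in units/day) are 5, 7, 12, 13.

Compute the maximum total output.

Allowing fractional choices, the relaxed optimum would be about 24.0, but machines are indivisible.
saw + planer: floor space 8 + 12 = 20 ≤ 22, output 7 + 12 = 19.
saw + router: floor space 8 + 11 = 19 ≤ 22, output 7 + 13 = 20.
Best is saw and router with total output 20.

20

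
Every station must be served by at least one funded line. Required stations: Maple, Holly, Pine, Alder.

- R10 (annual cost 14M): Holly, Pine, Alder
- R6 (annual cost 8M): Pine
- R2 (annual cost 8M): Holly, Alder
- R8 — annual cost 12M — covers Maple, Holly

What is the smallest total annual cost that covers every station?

The greedy cost-per-new-station heuristic would pick R2, R6, and R8 for 28, but a cheaper cover exists.
Choose R10 and R8: together they cover Maple, Holly, Pine, Alder — every station.
Total annual cost: 14 + 12 = 26.
No cover costs less than 26.

26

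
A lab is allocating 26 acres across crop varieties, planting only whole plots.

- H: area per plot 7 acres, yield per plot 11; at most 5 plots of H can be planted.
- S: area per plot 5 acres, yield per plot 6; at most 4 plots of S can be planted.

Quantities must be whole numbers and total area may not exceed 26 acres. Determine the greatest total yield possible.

39

This is a bounded integer knapsack.
Take 3×H and 1×S: area 26 ≤ 26, yield 3·11 + 1·6 = 39.
No other integer combination yields more.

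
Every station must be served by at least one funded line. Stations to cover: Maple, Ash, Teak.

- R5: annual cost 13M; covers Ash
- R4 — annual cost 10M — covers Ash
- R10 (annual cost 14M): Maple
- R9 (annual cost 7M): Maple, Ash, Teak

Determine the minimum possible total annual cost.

7

R9 alone covers Maple, Ash, Teak — every station.
Total annual cost: 7.
No cover costs less than 7.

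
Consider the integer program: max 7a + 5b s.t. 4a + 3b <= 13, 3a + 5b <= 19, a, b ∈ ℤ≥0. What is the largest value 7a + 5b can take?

22

The continuous relaxation peaks at (3.25, 0) with value 22.75; rounding to a feasible lattice point costs some objective.
(a,b)=(1,3): 4·1+3·3=13≤13, 3·1+5·3=18≤19, objective 22.
(a,b)=(3,0): 4·3+3·0=12≤13, 3·3+5·0=9≤19, objective 21.
(a,b)=(2,1): 4·2+3·1=11≤13, 3·2+5·1=11≤19, objective 19.
Maximum is 22 at (a,b)=(1,3).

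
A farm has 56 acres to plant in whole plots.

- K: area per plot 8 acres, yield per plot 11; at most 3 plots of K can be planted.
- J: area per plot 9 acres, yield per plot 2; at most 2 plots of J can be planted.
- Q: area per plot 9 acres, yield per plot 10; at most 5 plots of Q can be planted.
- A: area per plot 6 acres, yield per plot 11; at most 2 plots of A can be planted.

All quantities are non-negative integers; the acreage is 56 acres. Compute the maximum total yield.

75

A has the best ratio (11/6); taking only A gives at most 2×11 = 22 (stopped by the supply cap of 2).
Mixing does better — 3×K, 2×Q, and 2×A: area 54 ≤ 56, yield 3·11 + 2·10 + 2·11 = 75.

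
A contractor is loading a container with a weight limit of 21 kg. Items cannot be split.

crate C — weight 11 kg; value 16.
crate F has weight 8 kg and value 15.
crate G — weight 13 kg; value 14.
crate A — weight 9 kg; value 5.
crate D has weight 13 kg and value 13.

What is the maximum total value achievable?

Take crate C and crate F: weight 11 + 8 = 19 ≤ 21, value 16 + 15 = 31.
No other feasible combination does better.

31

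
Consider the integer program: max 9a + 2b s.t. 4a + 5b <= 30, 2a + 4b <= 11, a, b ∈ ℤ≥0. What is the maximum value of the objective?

45

Relaxing integrality, the LP optimum is 49.50 at (a,b) = (5.5, 0), which is not an integer point.
(a,b)=(5,0) is feasible, giving 45.
(a,b)=(4,0) is feasible, giving 36.
Maximum is 45 at (a,b)=(5,0).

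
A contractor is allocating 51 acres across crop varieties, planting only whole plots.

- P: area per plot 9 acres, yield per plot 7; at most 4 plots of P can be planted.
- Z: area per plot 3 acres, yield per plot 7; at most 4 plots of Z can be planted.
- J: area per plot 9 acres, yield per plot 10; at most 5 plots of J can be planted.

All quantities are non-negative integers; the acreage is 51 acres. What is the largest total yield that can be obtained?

1×P, 4×Z, and 3×J: area 48 ≤ 51, yield 1·7 + 4·7 + 3·10 = 65.
4×Z and 4×J: area 48 ≤ 51, yield 4·7 + 4·10 = 68.
Best is 68.

68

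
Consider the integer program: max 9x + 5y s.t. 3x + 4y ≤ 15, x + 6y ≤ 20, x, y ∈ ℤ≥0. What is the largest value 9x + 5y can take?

45

(x,y)=(5,0): 3·5+4·0=15≤15, 1·5+6·0=5≤20, objective 45.
(x,y)=(4,0): 3·4+4·0=12≤15, 1·4+6·0=4≤20, objective 36.
Maximum is 45 at (x,y)=(5,0).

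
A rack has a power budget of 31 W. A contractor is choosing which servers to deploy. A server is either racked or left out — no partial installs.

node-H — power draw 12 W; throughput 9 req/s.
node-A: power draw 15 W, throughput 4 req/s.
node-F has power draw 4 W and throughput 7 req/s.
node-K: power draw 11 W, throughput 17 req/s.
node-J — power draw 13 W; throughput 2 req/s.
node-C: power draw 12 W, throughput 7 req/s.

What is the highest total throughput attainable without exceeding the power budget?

33

This is a 0-1 knapsack instance.
Take node-H, node-F, and node-K: power draw 12 + 4 + 11 = 27 ≤ 31, throughput 9 + 7 + 17 = 33.
No other feasible combination does better.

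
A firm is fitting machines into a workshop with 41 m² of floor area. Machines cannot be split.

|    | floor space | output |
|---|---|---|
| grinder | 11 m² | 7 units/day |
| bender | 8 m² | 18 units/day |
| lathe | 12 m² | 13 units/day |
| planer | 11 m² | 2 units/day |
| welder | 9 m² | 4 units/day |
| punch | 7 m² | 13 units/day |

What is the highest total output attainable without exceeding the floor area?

bender + lathe + planer + punch: floor space 8 + 12 + 11 + 7 = 38 ≤ 41, output 18 + 13 + 2 + 13 = 46.
bender + lathe + welder + punch: floor space 8 + 12 + 9 + 7 = 36 ≤ 41, output 18 + 13 + 4 + 13 = 48.
grinder + bender + lathe + punch: floor space 11 + 8 + 12 + 7 = 38 ≤ 41, output 7 + 18 + 13 + 13 = 51.
Best is grinder, bender, lathe, and punch with total output 51.

51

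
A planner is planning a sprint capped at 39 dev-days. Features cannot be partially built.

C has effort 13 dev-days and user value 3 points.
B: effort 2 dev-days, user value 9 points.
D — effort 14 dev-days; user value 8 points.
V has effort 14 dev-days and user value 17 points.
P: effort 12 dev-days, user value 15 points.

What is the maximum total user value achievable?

41

Allowing fractional choices, the relaxed optimum would be about 47.3, but features are indivisible.
B + V + P: effort 2 + 14 + 12 = 28 ≤ 39, user value 9 + 17 + 15 = 41.
C + V + P: effort 13 + 14 + 12 = 39 ≤ 39, user value 3 + 17 + 15 = 35.
B + D + V: effort 2 + 14 + 14 = 30 ≤ 39, user value 9 + 8 + 17 = 34.
Best is B, V, and P with total user value 41.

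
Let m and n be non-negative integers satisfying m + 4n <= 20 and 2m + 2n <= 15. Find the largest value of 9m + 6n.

(m,n)=(7,0): 1·7+4·0=7≤20, 2·7+2·0=14≤15, objective 63.
(m,n)=(6,1): 1·6+4·1=10≤20, 2·6+2·1=14≤15, objective 60.
(m,n)=(6,0): 1·6+4·0=6≤20, 2·6+2·0=12≤15, objective 54.
The best lattice point is (7,0), giving 63.

63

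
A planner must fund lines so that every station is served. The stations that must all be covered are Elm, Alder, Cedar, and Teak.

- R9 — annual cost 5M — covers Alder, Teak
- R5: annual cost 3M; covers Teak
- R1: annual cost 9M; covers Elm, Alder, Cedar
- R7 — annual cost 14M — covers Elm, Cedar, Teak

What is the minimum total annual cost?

This is a weighted set-cover instance.
The greedy cost-per-new-station heuristic would pick R9 and R1 for 14, but a cheaper cover exists.
Choose R5 and R1: together they cover Elm, Alder, Cedar, Teak — every station.
Total annual cost: 3 + 9 = 12.
No cover costs less than 12.

12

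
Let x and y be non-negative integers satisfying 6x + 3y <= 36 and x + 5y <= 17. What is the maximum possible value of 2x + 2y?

14

(x,y)=(5,2): 6·5+3·2=36≤36, 1·5+5·2=15≤17, objective 14.
(x,y)=(5,1): 6·5+3·1=33≤36, 1·5+5·1=10≤17, objective 12.
(x,y)=(4,2): 6·4+3·2=30≤36, 1·4+5·2=14≤17, objective 12.
No feasible integer point exceeds 14.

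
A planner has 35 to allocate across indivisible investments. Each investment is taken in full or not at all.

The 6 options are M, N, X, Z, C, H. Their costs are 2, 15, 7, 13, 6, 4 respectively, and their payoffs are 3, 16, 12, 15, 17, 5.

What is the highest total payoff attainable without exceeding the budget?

M + X + Z + C + H: cost 2 + 7 + 13 + 6 + 4 = 32 ≤ 35, payoff 3 + 12 + 15 + 17 + 5 = 52.
M + N + X + C + H: cost 2 + 15 + 7 + 6 + 4 = 34 ≤ 35, payoff 3 + 16 + 12 + 17 + 5 = 53.
N + X + C + H: cost 15 + 7 + 6 + 4 = 32 ≤ 35, payoff 16 + 12 + 17 + 5 = 50.
Best is M, N, X, C, and H with total payoff 53.

53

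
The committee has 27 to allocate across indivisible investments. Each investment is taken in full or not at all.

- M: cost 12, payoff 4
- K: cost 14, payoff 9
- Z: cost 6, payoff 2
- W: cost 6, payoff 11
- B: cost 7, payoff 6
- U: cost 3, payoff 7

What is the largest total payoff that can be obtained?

Allowing fractional choices, the relaxed optimum would be about 31.1, but investments are indivisible.
K + W + B: cost 14 + 6 + 7 = 27 ≤ 27, payoff 9 + 11 + 6 = 26.
K + W + U: cost 14 + 6 + 3 = 23 ≤ 27, payoff 9 + 11 + 7 = 27.
Z + W + B + U: cost 6 + 6 + 7 + 3 = 22 ≤ 27, payoff 2 + 11 + 6 + 7 = 26.
Best is K, W, and U with total payoff 27.

27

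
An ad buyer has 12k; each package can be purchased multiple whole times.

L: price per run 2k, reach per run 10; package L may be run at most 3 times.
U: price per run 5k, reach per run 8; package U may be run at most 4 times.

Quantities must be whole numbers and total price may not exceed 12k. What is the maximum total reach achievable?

This is a bounded integer knapsack.
L has the best ratio (10/2); taking only L gives at most 3×10 = 30 (stopped by the supply cap of 3).
Mixing does better — 3×L and 1×U: price 11 ≤ 12, reach 3·10 + 1·8 = 38.

38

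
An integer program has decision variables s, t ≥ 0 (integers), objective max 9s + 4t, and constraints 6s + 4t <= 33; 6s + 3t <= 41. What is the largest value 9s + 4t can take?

(s,t)=(5,0): 6·5+4·0=30≤33, 6·5+3·0=30≤41, objective 45.
(s,t)=(4,1): 6·4+4·1=28≤33, 6·4+3·1=27≤41, objective 40.
(s,t)=(4,0): 6·4+4·0=24≤33, 6·4+3·0=24≤41, objective 36.
No feasible integer point exceeds 45.

45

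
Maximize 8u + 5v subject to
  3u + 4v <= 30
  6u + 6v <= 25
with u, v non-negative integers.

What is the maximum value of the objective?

(u,v)=(4,0): 3·4+4·0=12≤30, 6·4+6·0=24≤25, objective 32.
(u,v)=(3,1): 3·3+4·1=13≤30, 6·3+6·1=24≤25, objective 29.
(u,v)=(3,0): 3·3+4·0=9≤30, 6·3+6·0=18≤25, objective 24.
No feasible integer point exceeds 32.

32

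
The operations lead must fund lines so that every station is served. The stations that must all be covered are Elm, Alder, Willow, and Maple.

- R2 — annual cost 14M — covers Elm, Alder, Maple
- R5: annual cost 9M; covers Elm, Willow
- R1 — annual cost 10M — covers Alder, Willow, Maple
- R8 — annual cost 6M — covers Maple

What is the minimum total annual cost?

Choose R5 and R1: together they cover Elm, Alder, Willow, Maple — every station.
Total annual cost: 9 + 10 = 19.

19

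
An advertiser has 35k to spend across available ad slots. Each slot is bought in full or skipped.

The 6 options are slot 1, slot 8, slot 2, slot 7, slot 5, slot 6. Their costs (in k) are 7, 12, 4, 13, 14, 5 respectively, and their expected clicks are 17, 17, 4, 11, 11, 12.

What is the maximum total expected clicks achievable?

slot 1 + slot 8 + slot 2 + slot 6: cost 7 + 12 + 4 + 5 = 28 ≤ 35, expected clicks 17 + 17 + 4 + 12 = 50.
slot 1 + slot 8 + slot 6: cost 7 + 12 + 5 = 24 ≤ 35, expected clicks 17 + 17 + 12 = 46.
slot 1 + slot 8 + slot 7: cost 7 + 12 + 13 = 32 ≤ 35, expected clicks 17 + 17 + 11 = 45.
Best is slot 1, slot 8, slot 2, and slot 6 with total expected clicks 50.

50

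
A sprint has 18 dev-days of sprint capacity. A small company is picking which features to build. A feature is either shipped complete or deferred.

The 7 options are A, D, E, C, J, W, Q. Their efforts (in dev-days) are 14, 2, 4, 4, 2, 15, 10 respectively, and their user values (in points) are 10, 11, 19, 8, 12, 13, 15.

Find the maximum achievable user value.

This is an integer program with binary decision variables.
D + E + C + J: effort 2 + 4 + 4 + 2 = 12 ≤ 18, user value 11 + 19 + 8 + 12 = 50.
D + E + J + Q: effort 2 + 4 + 2 + 10 = 18 ≤ 18, user value 11 + 19 + 12 + 15 = 57.
Best is D, E, J, and Q with total user value 57.

57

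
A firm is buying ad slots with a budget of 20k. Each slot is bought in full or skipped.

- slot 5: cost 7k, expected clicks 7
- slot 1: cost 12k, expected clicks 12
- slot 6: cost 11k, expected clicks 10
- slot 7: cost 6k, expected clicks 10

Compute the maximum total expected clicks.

22

Treat it as a binary knapsack problem.
Take slot 1 and slot 7: cost 12 + 6 = 18 ≤ 20, expected clicks 12 + 10 = 22.
No other feasible combination does better.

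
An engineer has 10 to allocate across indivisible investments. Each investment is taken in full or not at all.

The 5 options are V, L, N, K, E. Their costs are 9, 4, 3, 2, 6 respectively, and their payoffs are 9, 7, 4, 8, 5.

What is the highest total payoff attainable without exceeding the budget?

19

Allowing fractional choices, the relaxed optimum would be about 20.0, but investments are indivisible.
L + N + K: cost 4 + 3 + 2 = 9 ≤ 10, payoff 7 + 4 + 8 = 19.
K + E: cost 2 + 6 = 8 ≤ 10, payoff 8 + 5 = 13.
L + K: cost 4 + 2 = 6 ≤ 10, payoff 7 + 8 = 15.
Best is L, N, and K with total payoff 19.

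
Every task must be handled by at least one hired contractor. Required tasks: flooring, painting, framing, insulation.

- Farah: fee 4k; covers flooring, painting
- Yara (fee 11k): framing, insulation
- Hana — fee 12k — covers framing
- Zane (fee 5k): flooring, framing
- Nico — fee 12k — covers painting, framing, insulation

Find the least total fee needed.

The greedy cost-per-new-task heuristic would pick Farah, Zane, and Yara for 20, but a cheaper cover exists.
Choose Farah and Yara: together they cover flooring, painting, framing, insulation — every task.
Total fee: 4 + 11 = 15.
No cover costs less than 15.

15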